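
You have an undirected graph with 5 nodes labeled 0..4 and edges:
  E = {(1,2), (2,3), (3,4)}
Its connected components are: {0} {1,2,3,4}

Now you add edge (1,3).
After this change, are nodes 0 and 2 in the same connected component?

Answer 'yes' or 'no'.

Answer: no

Derivation:
Initial components: {0} {1,2,3,4}
Adding edge (1,3): both already in same component {1,2,3,4}. No change.
New components: {0} {1,2,3,4}
Are 0 and 2 in the same component? no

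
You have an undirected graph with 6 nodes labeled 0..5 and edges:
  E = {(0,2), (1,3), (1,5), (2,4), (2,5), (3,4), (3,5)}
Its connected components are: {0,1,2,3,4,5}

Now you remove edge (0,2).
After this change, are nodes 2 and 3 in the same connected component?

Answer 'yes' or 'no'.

Initial components: {0,1,2,3,4,5}
Removing edge (0,2): it was a bridge — component count 1 -> 2.
New components: {0} {1,2,3,4,5}
Are 2 and 3 in the same component? yes

Answer: yes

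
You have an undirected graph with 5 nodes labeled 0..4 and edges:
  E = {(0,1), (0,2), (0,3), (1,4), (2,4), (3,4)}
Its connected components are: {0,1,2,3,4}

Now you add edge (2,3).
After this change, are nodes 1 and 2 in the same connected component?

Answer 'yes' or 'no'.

Initial components: {0,1,2,3,4}
Adding edge (2,3): both already in same component {0,1,2,3,4}. No change.
New components: {0,1,2,3,4}
Are 1 and 2 in the same component? yes

Answer: yes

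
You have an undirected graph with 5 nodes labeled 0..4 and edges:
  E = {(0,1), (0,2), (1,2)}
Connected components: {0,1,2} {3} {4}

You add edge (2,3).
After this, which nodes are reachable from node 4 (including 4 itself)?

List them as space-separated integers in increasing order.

Before: nodes reachable from 4: {4}
Adding (2,3): merges two components, but neither contains 4. Reachability from 4 unchanged.
After: nodes reachable from 4: {4}

Answer: 4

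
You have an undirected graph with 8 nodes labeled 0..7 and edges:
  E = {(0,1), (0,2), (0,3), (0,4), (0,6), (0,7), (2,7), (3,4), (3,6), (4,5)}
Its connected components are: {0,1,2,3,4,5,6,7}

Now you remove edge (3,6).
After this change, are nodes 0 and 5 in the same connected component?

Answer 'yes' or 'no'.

Answer: yes

Derivation:
Initial components: {0,1,2,3,4,5,6,7}
Removing edge (3,6): not a bridge — component count unchanged at 1.
New components: {0,1,2,3,4,5,6,7}
Are 0 and 5 in the same component? yes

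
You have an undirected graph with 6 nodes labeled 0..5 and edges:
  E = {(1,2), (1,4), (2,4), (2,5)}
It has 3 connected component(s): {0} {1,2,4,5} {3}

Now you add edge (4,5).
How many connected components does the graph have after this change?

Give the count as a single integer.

Answer: 3

Derivation:
Initial component count: 3
Add (4,5): endpoints already in same component. Count unchanged: 3.
New component count: 3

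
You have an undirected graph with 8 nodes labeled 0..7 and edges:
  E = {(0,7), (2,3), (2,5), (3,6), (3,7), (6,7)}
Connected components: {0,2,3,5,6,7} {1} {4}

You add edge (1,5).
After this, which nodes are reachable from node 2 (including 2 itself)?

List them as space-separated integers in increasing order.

Answer: 0 1 2 3 5 6 7

Derivation:
Before: nodes reachable from 2: {0,2,3,5,6,7}
Adding (1,5): merges 2's component with another. Reachability grows.
After: nodes reachable from 2: {0,1,2,3,5,6,7}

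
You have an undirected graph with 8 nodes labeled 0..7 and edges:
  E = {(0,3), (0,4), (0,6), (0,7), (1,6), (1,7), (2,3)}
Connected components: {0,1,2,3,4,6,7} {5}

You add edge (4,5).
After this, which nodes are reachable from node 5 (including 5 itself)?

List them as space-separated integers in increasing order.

Before: nodes reachable from 5: {5}
Adding (4,5): merges 5's component with another. Reachability grows.
After: nodes reachable from 5: {0,1,2,3,4,5,6,7}

Answer: 0 1 2 3 4 5 6 7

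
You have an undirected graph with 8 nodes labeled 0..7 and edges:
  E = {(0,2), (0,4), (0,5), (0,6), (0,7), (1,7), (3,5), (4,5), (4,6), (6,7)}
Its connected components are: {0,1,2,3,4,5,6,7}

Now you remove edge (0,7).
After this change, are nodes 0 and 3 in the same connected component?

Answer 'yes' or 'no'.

Initial components: {0,1,2,3,4,5,6,7}
Removing edge (0,7): not a bridge — component count unchanged at 1.
New components: {0,1,2,3,4,5,6,7}
Are 0 and 3 in the same component? yes

Answer: yes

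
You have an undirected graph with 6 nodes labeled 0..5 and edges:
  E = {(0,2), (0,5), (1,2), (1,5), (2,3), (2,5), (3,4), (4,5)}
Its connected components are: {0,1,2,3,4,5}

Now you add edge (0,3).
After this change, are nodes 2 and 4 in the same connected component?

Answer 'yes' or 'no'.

Answer: yes

Derivation:
Initial components: {0,1,2,3,4,5}
Adding edge (0,3): both already in same component {0,1,2,3,4,5}. No change.
New components: {0,1,2,3,4,5}
Are 2 and 4 in the same component? yes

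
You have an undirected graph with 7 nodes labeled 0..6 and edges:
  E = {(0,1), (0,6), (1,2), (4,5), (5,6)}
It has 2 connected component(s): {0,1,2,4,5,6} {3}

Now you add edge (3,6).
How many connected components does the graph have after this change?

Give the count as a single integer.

Initial component count: 2
Add (3,6): merges two components. Count decreases: 2 -> 1.
New component count: 1

Answer: 1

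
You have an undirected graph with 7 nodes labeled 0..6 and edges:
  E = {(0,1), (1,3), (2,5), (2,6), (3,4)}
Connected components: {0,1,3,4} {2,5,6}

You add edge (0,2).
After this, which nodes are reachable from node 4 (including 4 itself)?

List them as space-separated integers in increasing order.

Answer: 0 1 2 3 4 5 6

Derivation:
Before: nodes reachable from 4: {0,1,3,4}
Adding (0,2): merges 4's component with another. Reachability grows.
After: nodes reachable from 4: {0,1,2,3,4,5,6}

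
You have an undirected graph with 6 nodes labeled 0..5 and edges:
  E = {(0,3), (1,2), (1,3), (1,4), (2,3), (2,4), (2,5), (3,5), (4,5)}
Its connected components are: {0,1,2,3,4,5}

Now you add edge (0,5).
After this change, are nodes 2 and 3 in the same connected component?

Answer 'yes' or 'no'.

Answer: yes

Derivation:
Initial components: {0,1,2,3,4,5}
Adding edge (0,5): both already in same component {0,1,2,3,4,5}. No change.
New components: {0,1,2,3,4,5}
Are 2 and 3 in the same component? yes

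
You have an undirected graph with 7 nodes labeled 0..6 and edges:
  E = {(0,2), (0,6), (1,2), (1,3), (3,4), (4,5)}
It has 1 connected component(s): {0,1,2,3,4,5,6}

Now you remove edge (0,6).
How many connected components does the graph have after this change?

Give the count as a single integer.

Initial component count: 1
Remove (0,6): it was a bridge. Count increases: 1 -> 2.
  After removal, components: {0,1,2,3,4,5} {6}
New component count: 2

Answer: 2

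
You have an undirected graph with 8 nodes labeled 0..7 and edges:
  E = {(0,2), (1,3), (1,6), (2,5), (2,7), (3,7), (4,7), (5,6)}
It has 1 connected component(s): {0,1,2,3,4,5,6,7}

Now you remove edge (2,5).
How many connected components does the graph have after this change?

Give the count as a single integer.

Answer: 1

Derivation:
Initial component count: 1
Remove (2,5): not a bridge. Count unchanged: 1.
  After removal, components: {0,1,2,3,4,5,6,7}
New component count: 1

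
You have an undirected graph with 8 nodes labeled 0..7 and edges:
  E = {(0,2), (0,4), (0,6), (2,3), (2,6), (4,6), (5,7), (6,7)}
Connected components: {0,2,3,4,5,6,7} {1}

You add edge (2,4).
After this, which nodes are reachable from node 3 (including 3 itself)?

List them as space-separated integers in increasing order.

Answer: 0 2 3 4 5 6 7

Derivation:
Before: nodes reachable from 3: {0,2,3,4,5,6,7}
Adding (2,4): both endpoints already in same component. Reachability from 3 unchanged.
After: nodes reachable from 3: {0,2,3,4,5,6,7}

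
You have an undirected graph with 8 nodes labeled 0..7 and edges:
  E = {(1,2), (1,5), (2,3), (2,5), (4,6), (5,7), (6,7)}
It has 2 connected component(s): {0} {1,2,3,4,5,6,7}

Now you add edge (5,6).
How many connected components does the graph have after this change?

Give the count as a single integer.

Answer: 2

Derivation:
Initial component count: 2
Add (5,6): endpoints already in same component. Count unchanged: 2.
New component count: 2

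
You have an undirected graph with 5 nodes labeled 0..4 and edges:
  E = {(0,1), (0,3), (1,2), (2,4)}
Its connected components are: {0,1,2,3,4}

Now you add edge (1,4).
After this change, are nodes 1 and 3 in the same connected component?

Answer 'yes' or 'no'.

Answer: yes

Derivation:
Initial components: {0,1,2,3,4}
Adding edge (1,4): both already in same component {0,1,2,3,4}. No change.
New components: {0,1,2,3,4}
Are 1 and 3 in the same component? yes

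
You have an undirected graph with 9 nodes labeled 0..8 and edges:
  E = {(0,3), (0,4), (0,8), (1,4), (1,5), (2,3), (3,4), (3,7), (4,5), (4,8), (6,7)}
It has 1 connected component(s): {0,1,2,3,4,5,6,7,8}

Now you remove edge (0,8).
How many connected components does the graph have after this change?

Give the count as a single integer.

Answer: 1

Derivation:
Initial component count: 1
Remove (0,8): not a bridge. Count unchanged: 1.
  After removal, components: {0,1,2,3,4,5,6,7,8}
New component count: 1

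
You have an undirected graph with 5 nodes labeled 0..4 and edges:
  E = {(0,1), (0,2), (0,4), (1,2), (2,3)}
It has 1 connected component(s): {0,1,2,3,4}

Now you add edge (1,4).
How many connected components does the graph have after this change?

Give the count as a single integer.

Initial component count: 1
Add (1,4): endpoints already in same component. Count unchanged: 1.
New component count: 1

Answer: 1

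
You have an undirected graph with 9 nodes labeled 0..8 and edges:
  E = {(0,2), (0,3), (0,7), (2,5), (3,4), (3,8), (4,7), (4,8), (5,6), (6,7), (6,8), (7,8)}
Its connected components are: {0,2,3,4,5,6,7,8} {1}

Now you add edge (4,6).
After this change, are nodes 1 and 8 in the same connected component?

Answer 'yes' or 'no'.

Initial components: {0,2,3,4,5,6,7,8} {1}
Adding edge (4,6): both already in same component {0,2,3,4,5,6,7,8}. No change.
New components: {0,2,3,4,5,6,7,8} {1}
Are 1 and 8 in the same component? no

Answer: no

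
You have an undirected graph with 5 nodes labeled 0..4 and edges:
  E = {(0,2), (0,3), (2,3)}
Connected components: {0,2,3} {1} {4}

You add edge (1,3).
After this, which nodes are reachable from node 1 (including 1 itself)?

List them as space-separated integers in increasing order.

Before: nodes reachable from 1: {1}
Adding (1,3): merges 1's component with another. Reachability grows.
After: nodes reachable from 1: {0,1,2,3}

Answer: 0 1 2 3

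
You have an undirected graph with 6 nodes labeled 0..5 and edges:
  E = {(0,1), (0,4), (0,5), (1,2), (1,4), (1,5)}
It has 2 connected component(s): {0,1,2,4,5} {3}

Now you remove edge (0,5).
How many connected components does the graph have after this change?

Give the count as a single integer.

Answer: 2

Derivation:
Initial component count: 2
Remove (0,5): not a bridge. Count unchanged: 2.
  After removal, components: {0,1,2,4,5} {3}
New component count: 2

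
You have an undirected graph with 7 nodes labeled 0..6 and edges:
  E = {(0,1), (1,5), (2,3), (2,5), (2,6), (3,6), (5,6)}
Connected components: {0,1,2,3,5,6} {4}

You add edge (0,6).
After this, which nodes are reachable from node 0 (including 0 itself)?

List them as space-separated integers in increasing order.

Answer: 0 1 2 3 5 6

Derivation:
Before: nodes reachable from 0: {0,1,2,3,5,6}
Adding (0,6): both endpoints already in same component. Reachability from 0 unchanged.
After: nodes reachable from 0: {0,1,2,3,5,6}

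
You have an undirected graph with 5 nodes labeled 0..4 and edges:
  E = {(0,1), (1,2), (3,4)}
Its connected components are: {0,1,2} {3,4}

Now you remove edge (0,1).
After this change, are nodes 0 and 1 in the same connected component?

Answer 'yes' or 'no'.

Initial components: {0,1,2} {3,4}
Removing edge (0,1): it was a bridge — component count 2 -> 3.
New components: {0} {1,2} {3,4}
Are 0 and 1 in the same component? no

Answer: no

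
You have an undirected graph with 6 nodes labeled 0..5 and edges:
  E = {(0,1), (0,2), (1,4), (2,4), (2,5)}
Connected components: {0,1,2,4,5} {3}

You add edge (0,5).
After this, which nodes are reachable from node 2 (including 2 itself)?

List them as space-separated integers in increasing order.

Answer: 0 1 2 4 5

Derivation:
Before: nodes reachable from 2: {0,1,2,4,5}
Adding (0,5): both endpoints already in same component. Reachability from 2 unchanged.
After: nodes reachable from 2: {0,1,2,4,5}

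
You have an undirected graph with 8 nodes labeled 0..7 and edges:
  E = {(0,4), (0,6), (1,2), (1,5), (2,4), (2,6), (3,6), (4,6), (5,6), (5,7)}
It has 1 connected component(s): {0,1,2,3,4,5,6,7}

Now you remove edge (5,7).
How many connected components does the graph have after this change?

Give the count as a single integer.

Answer: 2

Derivation:
Initial component count: 1
Remove (5,7): it was a bridge. Count increases: 1 -> 2.
  After removal, components: {0,1,2,3,4,5,6} {7}
New component count: 2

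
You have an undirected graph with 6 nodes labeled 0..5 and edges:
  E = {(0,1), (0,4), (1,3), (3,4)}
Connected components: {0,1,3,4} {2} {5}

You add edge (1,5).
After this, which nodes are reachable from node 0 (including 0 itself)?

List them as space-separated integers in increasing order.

Answer: 0 1 3 4 5

Derivation:
Before: nodes reachable from 0: {0,1,3,4}
Adding (1,5): merges 0's component with another. Reachability grows.
After: nodes reachable from 0: {0,1,3,4,5}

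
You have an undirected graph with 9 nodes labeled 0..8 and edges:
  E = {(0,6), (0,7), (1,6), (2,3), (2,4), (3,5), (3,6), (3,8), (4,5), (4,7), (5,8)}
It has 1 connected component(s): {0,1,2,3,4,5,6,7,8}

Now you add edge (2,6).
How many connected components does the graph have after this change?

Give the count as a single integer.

Initial component count: 1
Add (2,6): endpoints already in same component. Count unchanged: 1.
New component count: 1

Answer: 1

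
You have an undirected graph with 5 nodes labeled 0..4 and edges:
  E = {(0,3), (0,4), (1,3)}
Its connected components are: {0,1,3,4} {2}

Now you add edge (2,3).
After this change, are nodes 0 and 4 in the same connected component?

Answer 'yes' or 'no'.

Initial components: {0,1,3,4} {2}
Adding edge (2,3): merges {2} and {0,1,3,4}.
New components: {0,1,2,3,4}
Are 0 and 4 in the same component? yes

Answer: yes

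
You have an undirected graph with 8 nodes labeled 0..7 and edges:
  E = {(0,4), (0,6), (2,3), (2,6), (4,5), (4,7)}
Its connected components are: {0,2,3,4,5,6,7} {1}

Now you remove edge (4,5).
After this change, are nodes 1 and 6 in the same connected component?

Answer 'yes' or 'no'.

Initial components: {0,2,3,4,5,6,7} {1}
Removing edge (4,5): it was a bridge — component count 2 -> 3.
New components: {0,2,3,4,6,7} {1} {5}
Are 1 and 6 in the same component? no

Answer: no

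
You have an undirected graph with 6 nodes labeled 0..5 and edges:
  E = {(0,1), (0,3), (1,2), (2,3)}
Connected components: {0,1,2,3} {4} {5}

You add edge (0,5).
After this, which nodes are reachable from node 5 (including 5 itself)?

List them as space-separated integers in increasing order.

Before: nodes reachable from 5: {5}
Adding (0,5): merges 5's component with another. Reachability grows.
After: nodes reachable from 5: {0,1,2,3,5}

Answer: 0 1 2 3 5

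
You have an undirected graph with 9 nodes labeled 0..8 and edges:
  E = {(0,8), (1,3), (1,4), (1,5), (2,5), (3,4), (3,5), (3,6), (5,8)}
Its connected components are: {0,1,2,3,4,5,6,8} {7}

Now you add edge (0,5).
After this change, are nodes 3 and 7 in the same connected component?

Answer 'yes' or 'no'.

Answer: no

Derivation:
Initial components: {0,1,2,3,4,5,6,8} {7}
Adding edge (0,5): both already in same component {0,1,2,3,4,5,6,8}. No change.
New components: {0,1,2,3,4,5,6,8} {7}
Are 3 and 7 in the same component? no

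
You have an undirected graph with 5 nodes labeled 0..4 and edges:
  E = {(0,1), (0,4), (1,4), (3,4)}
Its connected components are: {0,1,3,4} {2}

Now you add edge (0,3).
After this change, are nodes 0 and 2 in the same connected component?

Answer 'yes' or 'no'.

Initial components: {0,1,3,4} {2}
Adding edge (0,3): both already in same component {0,1,3,4}. No change.
New components: {0,1,3,4} {2}
Are 0 and 2 in the same component? no

Answer: no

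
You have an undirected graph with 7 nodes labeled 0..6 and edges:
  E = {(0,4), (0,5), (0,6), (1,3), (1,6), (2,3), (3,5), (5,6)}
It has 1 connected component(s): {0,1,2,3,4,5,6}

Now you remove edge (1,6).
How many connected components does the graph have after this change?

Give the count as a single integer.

Answer: 1

Derivation:
Initial component count: 1
Remove (1,6): not a bridge. Count unchanged: 1.
  After removal, components: {0,1,2,3,4,5,6}
New component count: 1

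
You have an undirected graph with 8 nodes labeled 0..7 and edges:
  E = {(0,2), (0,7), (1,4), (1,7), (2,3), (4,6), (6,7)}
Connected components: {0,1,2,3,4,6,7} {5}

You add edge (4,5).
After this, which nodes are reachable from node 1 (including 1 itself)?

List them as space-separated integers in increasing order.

Answer: 0 1 2 3 4 5 6 7

Derivation:
Before: nodes reachable from 1: {0,1,2,3,4,6,7}
Adding (4,5): merges 1's component with another. Reachability grows.
After: nodes reachable from 1: {0,1,2,3,4,5,6,7}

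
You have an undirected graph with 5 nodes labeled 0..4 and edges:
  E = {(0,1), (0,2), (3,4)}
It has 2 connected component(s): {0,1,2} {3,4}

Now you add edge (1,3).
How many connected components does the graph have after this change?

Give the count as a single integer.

Initial component count: 2
Add (1,3): merges two components. Count decreases: 2 -> 1.
New component count: 1

Answer: 1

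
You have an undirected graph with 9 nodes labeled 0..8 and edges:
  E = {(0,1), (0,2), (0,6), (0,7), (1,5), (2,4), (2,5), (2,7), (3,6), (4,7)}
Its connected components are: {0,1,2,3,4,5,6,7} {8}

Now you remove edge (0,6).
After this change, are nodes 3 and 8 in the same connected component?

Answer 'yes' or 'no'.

Answer: no

Derivation:
Initial components: {0,1,2,3,4,5,6,7} {8}
Removing edge (0,6): it was a bridge — component count 2 -> 3.
New components: {0,1,2,4,5,7} {3,6} {8}
Are 3 and 8 in the same component? no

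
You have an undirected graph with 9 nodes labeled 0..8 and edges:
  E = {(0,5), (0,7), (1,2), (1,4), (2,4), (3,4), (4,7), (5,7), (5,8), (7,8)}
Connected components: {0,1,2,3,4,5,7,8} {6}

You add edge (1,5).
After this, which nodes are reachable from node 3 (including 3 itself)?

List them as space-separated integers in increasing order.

Answer: 0 1 2 3 4 5 7 8

Derivation:
Before: nodes reachable from 3: {0,1,2,3,4,5,7,8}
Adding (1,5): both endpoints already in same component. Reachability from 3 unchanged.
After: nodes reachable from 3: {0,1,2,3,4,5,7,8}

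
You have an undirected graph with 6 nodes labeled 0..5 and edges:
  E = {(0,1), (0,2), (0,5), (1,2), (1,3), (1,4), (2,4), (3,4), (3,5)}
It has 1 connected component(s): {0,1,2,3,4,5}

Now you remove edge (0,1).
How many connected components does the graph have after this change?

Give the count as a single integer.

Answer: 1

Derivation:
Initial component count: 1
Remove (0,1): not a bridge. Count unchanged: 1.
  After removal, components: {0,1,2,3,4,5}
New component count: 1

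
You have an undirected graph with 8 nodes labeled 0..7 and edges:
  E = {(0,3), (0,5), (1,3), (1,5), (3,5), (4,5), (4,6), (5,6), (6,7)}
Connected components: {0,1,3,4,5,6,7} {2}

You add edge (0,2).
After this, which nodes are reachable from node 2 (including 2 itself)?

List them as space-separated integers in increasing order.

Answer: 0 1 2 3 4 5 6 7

Derivation:
Before: nodes reachable from 2: {2}
Adding (0,2): merges 2's component with another. Reachability grows.
After: nodes reachable from 2: {0,1,2,3,4,5,6,7}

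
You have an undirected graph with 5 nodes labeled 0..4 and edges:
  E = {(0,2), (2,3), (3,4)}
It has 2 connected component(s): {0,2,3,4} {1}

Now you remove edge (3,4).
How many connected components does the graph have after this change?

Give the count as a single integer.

Answer: 3

Derivation:
Initial component count: 2
Remove (3,4): it was a bridge. Count increases: 2 -> 3.
  After removal, components: {0,2,3} {1} {4}
New component count: 3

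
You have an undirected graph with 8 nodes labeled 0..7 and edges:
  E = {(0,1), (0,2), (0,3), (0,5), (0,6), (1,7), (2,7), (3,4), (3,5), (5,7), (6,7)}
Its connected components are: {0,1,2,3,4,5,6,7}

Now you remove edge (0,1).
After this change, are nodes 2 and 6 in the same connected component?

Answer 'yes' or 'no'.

Answer: yes

Derivation:
Initial components: {0,1,2,3,4,5,6,7}
Removing edge (0,1): not a bridge — component count unchanged at 1.
New components: {0,1,2,3,4,5,6,7}
Are 2 and 6 in the same component? yes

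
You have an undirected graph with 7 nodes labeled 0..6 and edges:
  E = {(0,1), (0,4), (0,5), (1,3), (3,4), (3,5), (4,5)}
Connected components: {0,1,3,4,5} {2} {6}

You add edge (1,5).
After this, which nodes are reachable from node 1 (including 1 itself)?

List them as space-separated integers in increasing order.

Before: nodes reachable from 1: {0,1,3,4,5}
Adding (1,5): both endpoints already in same component. Reachability from 1 unchanged.
After: nodes reachable from 1: {0,1,3,4,5}

Answer: 0 1 3 4 5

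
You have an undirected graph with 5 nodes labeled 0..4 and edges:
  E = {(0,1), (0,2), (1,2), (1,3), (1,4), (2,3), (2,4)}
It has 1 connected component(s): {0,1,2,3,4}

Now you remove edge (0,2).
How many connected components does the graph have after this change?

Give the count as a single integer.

Initial component count: 1
Remove (0,2): not a bridge. Count unchanged: 1.
  After removal, components: {0,1,2,3,4}
New component count: 1

Answer: 1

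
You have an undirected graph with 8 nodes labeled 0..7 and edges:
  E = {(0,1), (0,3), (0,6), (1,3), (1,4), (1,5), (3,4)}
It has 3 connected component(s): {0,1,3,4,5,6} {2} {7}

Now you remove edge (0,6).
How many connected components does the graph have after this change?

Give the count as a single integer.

Answer: 4

Derivation:
Initial component count: 3
Remove (0,6): it was a bridge. Count increases: 3 -> 4.
  After removal, components: {0,1,3,4,5} {2} {6} {7}
New component count: 4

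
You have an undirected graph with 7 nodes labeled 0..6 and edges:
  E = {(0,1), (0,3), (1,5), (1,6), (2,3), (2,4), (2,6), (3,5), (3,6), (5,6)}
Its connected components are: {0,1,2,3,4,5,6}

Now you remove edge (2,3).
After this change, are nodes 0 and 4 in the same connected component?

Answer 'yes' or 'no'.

Answer: yes

Derivation:
Initial components: {0,1,2,3,4,5,6}
Removing edge (2,3): not a bridge — component count unchanged at 1.
New components: {0,1,2,3,4,5,6}
Are 0 and 4 in the same component? yes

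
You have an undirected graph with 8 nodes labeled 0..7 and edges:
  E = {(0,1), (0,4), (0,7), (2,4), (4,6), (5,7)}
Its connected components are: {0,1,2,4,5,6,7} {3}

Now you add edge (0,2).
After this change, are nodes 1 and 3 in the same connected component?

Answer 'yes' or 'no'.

Answer: no

Derivation:
Initial components: {0,1,2,4,5,6,7} {3}
Adding edge (0,2): both already in same component {0,1,2,4,5,6,7}. No change.
New components: {0,1,2,4,5,6,7} {3}
Are 1 and 3 in the same component? no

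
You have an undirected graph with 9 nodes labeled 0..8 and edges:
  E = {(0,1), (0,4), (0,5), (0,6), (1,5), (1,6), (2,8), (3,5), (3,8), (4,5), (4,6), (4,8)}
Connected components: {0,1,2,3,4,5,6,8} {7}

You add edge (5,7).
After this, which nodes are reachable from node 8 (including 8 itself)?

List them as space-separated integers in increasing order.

Answer: 0 1 2 3 4 5 6 7 8

Derivation:
Before: nodes reachable from 8: {0,1,2,3,4,5,6,8}
Adding (5,7): merges 8's component with another. Reachability grows.
After: nodes reachable from 8: {0,1,2,3,4,5,6,7,8}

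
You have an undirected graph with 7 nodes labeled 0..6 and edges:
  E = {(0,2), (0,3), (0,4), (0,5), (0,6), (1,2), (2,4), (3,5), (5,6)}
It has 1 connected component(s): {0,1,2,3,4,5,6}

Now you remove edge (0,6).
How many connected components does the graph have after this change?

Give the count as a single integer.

Answer: 1

Derivation:
Initial component count: 1
Remove (0,6): not a bridge. Count unchanged: 1.
  After removal, components: {0,1,2,3,4,5,6}
New component count: 1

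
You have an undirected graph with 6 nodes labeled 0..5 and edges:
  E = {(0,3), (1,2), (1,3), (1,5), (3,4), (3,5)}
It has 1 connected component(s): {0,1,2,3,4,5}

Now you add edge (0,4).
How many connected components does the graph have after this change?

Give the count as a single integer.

Initial component count: 1
Add (0,4): endpoints already in same component. Count unchanged: 1.
New component count: 1

Answer: 1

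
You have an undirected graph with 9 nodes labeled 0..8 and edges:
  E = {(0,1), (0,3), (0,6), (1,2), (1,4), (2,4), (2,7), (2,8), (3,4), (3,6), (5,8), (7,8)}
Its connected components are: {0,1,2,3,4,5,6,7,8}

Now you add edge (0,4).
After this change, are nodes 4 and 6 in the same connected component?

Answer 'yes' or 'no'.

Initial components: {0,1,2,3,4,5,6,7,8}
Adding edge (0,4): both already in same component {0,1,2,3,4,5,6,7,8}. No change.
New components: {0,1,2,3,4,5,6,7,8}
Are 4 and 6 in the same component? yes

Answer: yes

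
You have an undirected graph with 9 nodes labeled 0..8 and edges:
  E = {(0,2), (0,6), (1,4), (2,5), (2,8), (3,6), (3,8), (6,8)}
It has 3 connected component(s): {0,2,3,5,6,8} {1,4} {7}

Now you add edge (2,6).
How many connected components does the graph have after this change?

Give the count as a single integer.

Initial component count: 3
Add (2,6): endpoints already in same component. Count unchanged: 3.
New component count: 3

Answer: 3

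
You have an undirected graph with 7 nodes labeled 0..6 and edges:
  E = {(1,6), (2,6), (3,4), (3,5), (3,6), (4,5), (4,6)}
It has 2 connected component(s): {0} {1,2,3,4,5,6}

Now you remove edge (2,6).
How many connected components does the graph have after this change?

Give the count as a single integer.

Initial component count: 2
Remove (2,6): it was a bridge. Count increases: 2 -> 3.
  After removal, components: {0} {1,3,4,5,6} {2}
New component count: 3

Answer: 3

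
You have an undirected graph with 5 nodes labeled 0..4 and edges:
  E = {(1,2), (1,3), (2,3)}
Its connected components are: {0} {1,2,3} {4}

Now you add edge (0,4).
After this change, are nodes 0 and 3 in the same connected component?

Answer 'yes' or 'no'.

Answer: no

Derivation:
Initial components: {0} {1,2,3} {4}
Adding edge (0,4): merges {0} and {4}.
New components: {0,4} {1,2,3}
Are 0 and 3 in the same component? no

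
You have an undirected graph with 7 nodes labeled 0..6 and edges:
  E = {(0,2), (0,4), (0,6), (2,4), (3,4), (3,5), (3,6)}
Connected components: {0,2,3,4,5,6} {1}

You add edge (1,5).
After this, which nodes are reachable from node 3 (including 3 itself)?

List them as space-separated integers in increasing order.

Answer: 0 1 2 3 4 5 6

Derivation:
Before: nodes reachable from 3: {0,2,3,4,5,6}
Adding (1,5): merges 3's component with another. Reachability grows.
After: nodes reachable from 3: {0,1,2,3,4,5,6}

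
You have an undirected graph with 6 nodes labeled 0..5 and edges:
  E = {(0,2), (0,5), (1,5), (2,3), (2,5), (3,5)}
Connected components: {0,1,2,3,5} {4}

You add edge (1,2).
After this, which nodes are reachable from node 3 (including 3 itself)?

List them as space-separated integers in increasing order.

Before: nodes reachable from 3: {0,1,2,3,5}
Adding (1,2): both endpoints already in same component. Reachability from 3 unchanged.
After: nodes reachable from 3: {0,1,2,3,5}

Answer: 0 1 2 3 5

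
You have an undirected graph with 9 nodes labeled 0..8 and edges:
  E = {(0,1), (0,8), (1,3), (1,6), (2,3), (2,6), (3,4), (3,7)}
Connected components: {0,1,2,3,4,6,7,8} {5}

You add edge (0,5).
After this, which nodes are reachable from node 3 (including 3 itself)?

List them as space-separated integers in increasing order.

Before: nodes reachable from 3: {0,1,2,3,4,6,7,8}
Adding (0,5): merges 3's component with another. Reachability grows.
After: nodes reachable from 3: {0,1,2,3,4,5,6,7,8}

Answer: 0 1 2 3 4 5 6 7 8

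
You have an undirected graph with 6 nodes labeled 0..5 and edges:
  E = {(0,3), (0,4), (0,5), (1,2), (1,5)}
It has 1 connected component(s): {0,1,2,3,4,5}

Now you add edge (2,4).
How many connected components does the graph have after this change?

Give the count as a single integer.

Answer: 1

Derivation:
Initial component count: 1
Add (2,4): endpoints already in same component. Count unchanged: 1.
New component count: 1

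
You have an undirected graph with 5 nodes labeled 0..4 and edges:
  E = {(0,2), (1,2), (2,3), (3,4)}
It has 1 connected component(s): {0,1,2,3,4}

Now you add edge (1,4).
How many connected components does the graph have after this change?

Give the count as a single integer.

Initial component count: 1
Add (1,4): endpoints already in same component. Count unchanged: 1.
New component count: 1

Answer: 1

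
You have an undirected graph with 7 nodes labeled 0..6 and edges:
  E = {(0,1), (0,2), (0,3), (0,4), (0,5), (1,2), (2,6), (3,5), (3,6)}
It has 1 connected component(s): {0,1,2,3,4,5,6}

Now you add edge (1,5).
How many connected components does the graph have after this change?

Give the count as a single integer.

Answer: 1

Derivation:
Initial component count: 1
Add (1,5): endpoints already in same component. Count unchanged: 1.
New component count: 1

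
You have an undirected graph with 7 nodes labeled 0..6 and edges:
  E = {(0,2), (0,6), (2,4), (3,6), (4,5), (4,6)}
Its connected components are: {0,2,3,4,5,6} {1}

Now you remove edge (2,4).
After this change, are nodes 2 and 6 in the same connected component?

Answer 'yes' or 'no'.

Initial components: {0,2,3,4,5,6} {1}
Removing edge (2,4): not a bridge — component count unchanged at 2.
New components: {0,2,3,4,5,6} {1}
Are 2 and 6 in the same component? yes

Answer: yes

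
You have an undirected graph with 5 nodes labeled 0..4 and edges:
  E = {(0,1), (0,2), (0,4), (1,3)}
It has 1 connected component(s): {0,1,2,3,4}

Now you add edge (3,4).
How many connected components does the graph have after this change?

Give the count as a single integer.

Initial component count: 1
Add (3,4): endpoints already in same component. Count unchanged: 1.
New component count: 1

Answer: 1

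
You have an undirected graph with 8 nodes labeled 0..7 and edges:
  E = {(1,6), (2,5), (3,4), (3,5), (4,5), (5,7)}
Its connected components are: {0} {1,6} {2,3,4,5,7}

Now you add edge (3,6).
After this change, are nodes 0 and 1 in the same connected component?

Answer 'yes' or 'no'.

Answer: no

Derivation:
Initial components: {0} {1,6} {2,3,4,5,7}
Adding edge (3,6): merges {2,3,4,5,7} and {1,6}.
New components: {0} {1,2,3,4,5,6,7}
Are 0 and 1 in the same component? no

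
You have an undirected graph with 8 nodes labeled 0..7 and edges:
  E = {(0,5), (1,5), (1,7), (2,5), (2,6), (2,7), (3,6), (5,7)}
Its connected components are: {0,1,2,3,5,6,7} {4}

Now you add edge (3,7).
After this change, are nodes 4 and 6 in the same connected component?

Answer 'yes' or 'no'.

Answer: no

Derivation:
Initial components: {0,1,2,3,5,6,7} {4}
Adding edge (3,7): both already in same component {0,1,2,3,5,6,7}. No change.
New components: {0,1,2,3,5,6,7} {4}
Are 4 and 6 in the same component? no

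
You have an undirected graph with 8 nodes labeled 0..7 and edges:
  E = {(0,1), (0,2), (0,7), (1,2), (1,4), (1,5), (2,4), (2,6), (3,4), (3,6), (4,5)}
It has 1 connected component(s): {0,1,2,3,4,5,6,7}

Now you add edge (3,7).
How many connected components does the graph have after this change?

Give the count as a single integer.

Answer: 1

Derivation:
Initial component count: 1
Add (3,7): endpoints already in same component. Count unchanged: 1.
New component count: 1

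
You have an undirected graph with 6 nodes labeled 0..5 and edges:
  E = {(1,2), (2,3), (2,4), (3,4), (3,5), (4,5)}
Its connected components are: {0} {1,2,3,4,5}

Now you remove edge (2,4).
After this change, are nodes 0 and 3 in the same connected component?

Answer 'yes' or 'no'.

Answer: no

Derivation:
Initial components: {0} {1,2,3,4,5}
Removing edge (2,4): not a bridge — component count unchanged at 2.
New components: {0} {1,2,3,4,5}
Are 0 and 3 in the same component? no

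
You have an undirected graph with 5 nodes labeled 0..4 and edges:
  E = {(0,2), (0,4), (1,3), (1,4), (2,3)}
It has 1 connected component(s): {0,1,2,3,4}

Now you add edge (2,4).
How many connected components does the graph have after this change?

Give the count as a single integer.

Answer: 1

Derivation:
Initial component count: 1
Add (2,4): endpoints already in same component. Count unchanged: 1.
New component count: 1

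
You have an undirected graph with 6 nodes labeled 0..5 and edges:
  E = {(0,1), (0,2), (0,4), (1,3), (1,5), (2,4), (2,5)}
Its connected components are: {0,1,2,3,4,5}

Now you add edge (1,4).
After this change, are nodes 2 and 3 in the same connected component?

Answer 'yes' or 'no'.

Initial components: {0,1,2,3,4,5}
Adding edge (1,4): both already in same component {0,1,2,3,4,5}. No change.
New components: {0,1,2,3,4,5}
Are 2 and 3 in the same component? yes

Answer: yes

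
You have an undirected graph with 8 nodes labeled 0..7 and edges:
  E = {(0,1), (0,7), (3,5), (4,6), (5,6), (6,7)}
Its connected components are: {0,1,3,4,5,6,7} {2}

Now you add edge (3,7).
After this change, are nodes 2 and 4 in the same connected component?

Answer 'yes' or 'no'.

Initial components: {0,1,3,4,5,6,7} {2}
Adding edge (3,7): both already in same component {0,1,3,4,5,6,7}. No change.
New components: {0,1,3,4,5,6,7} {2}
Are 2 and 4 in the same component? no

Answer: no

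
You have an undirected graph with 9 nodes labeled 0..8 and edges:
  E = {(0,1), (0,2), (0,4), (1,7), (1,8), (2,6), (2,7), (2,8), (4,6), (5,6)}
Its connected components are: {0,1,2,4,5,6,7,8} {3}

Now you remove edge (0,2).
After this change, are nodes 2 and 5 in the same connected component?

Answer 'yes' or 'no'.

Initial components: {0,1,2,4,5,6,7,8} {3}
Removing edge (0,2): not a bridge — component count unchanged at 2.
New components: {0,1,2,4,5,6,7,8} {3}
Are 2 and 5 in the same component? yes

Answer: yes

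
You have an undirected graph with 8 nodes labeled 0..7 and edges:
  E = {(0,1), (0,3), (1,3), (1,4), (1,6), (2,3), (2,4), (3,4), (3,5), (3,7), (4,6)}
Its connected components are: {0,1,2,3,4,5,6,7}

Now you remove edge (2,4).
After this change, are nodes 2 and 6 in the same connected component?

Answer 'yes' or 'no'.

Initial components: {0,1,2,3,4,5,6,7}
Removing edge (2,4): not a bridge — component count unchanged at 1.
New components: {0,1,2,3,4,5,6,7}
Are 2 and 6 in the same component? yes

Answer: yes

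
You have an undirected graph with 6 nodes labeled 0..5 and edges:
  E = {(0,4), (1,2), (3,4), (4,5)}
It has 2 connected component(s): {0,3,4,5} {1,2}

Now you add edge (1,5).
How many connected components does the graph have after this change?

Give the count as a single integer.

Answer: 1

Derivation:
Initial component count: 2
Add (1,5): merges two components. Count decreases: 2 -> 1.
New component count: 1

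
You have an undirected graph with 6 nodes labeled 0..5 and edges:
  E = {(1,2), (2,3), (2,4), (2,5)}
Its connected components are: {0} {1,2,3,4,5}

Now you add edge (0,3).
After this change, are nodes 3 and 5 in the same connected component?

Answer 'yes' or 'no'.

Answer: yes

Derivation:
Initial components: {0} {1,2,3,4,5}
Adding edge (0,3): merges {0} and {1,2,3,4,5}.
New components: {0,1,2,3,4,5}
Are 3 and 5 in the same component? yes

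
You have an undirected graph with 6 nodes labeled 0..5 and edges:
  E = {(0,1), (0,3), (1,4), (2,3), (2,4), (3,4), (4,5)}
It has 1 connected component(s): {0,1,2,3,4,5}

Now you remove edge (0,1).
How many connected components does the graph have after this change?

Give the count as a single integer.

Answer: 1

Derivation:
Initial component count: 1
Remove (0,1): not a bridge. Count unchanged: 1.
  After removal, components: {0,1,2,3,4,5}
New component count: 1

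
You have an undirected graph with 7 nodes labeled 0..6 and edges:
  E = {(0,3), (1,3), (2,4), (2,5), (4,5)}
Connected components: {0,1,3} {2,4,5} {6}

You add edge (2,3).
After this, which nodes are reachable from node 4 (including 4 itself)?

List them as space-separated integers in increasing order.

Before: nodes reachable from 4: {2,4,5}
Adding (2,3): merges 4's component with another. Reachability grows.
After: nodes reachable from 4: {0,1,2,3,4,5}

Answer: 0 1 2 3 4 5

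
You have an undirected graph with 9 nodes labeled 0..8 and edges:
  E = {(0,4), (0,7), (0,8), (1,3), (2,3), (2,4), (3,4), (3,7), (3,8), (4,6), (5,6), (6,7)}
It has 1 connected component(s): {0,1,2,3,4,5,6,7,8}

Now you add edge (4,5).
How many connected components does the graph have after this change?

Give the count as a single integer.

Answer: 1

Derivation:
Initial component count: 1
Add (4,5): endpoints already in same component. Count unchanged: 1.
New component count: 1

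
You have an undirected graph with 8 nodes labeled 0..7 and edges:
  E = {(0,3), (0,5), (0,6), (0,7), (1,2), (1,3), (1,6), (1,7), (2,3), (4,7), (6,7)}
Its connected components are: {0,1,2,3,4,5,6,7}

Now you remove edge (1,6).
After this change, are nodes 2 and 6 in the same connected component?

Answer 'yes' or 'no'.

Answer: yes

Derivation:
Initial components: {0,1,2,3,4,5,6,7}
Removing edge (1,6): not a bridge — component count unchanged at 1.
New components: {0,1,2,3,4,5,6,7}
Are 2 and 6 in the same component? yes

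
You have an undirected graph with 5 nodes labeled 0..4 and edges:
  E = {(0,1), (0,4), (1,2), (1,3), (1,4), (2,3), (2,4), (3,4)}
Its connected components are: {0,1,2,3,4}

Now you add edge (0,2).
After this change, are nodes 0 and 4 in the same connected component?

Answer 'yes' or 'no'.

Answer: yes

Derivation:
Initial components: {0,1,2,3,4}
Adding edge (0,2): both already in same component {0,1,2,3,4}. No change.
New components: {0,1,2,3,4}
Are 0 and 4 in the same component? yes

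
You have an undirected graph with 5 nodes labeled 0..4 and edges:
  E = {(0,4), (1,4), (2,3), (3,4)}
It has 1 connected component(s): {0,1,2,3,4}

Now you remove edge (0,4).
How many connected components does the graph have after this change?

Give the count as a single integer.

Initial component count: 1
Remove (0,4): it was a bridge. Count increases: 1 -> 2.
  After removal, components: {0} {1,2,3,4}
New component count: 2

Answer: 2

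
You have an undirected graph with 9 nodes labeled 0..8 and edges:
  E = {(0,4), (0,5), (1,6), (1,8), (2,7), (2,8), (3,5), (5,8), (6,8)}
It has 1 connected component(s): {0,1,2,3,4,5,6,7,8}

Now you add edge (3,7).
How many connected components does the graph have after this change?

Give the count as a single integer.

Answer: 1

Derivation:
Initial component count: 1
Add (3,7): endpoints already in same component. Count unchanged: 1.
New component count: 1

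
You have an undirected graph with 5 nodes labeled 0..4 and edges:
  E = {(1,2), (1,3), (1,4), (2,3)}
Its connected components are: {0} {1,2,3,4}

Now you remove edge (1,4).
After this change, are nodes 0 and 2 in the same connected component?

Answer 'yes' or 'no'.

Initial components: {0} {1,2,3,4}
Removing edge (1,4): it was a bridge — component count 2 -> 3.
New components: {0} {1,2,3} {4}
Are 0 and 2 in the same component? no

Answer: no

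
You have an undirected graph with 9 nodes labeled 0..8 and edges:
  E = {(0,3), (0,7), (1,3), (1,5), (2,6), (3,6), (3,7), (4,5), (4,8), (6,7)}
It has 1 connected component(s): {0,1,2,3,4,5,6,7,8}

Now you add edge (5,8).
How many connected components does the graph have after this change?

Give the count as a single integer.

Initial component count: 1
Add (5,8): endpoints already in same component. Count unchanged: 1.
New component count: 1

Answer: 1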